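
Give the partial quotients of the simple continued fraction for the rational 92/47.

Run the Euclidean algorithm on 92 and 47; the successive quotients are the partial quotients a_0, a_1, ... (each step inverts the fractional part left over by the previous one):
  92 = 1*47 + 45, so a_0 = 1.
  47 = 1*45 + 2, so a_1 = 1.
  45 = 22*2 + 1, so a_2 = 22.
  2 = 2*1 + 0, so a_3 = 2.
The remainder reaches 0 after 4 divisions, so the expansion has 4 partial quotients, read off in order.

[1; 1, 22, 2]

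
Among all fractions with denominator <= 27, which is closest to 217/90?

41/17

Expand x = 217/90 as a continued fraction with the Euclidean algorithm:
  217 = 2*90 + 37, so a_0 = 2.
  90 = 2*37 + 16, so a_1 = 2.
  37 = 2*16 + 5, so a_2 = 2.
  16 = 3*5 + 1, so a_3 = 3.
  5 = 5*1 + 0, so a_4 = 5.
so x = [2; 2, 2, 3, 5].
Convergents (p_i = a_i*p_{i-1} + p_{i-2}, q_i = a_i*q_{i-1} + q_{i-2} with p_{-2}=0, p_{-1}=1, q_{-2}=1, q_{-1}=0), until the denominator exceeds 27:
  i=0: a_0=2, p_0 = 2*1 + 0 = 2, q_0 = 2*0 + 1 = 1.
  i=1: a_1=2, p_1 = 2*2 + 1 = 5, q_1 = 2*1 + 0 = 2.
  i=2: a_2=2, p_2 = 2*5 + 2 = 12, q_2 = 2*2 + 1 = 5.
  i=3: a_3=3, p_3 = 3*12 + 5 = 41, q_3 = 3*5 + 2 = 17.
  i=4: a_4=5, p_4 = 5*41 + 12 = 217, q_4 = 5*17 + 5 = 90.
q_4 = 90 > 27, so the last convergent with denominator <= 27 is p_3/q_3 = 41/17.
The closest fraction with denominator <= 27 is either p_3/q_3 or the intermediate fraction (k*p_3 + p_2)/(k*q_3 + q_2) with the largest k >= 1 whose denominator stays <= 27; these approach x as k grows, and every other convergent or intermediate fraction in range is farther away.
Largest k: floor((27 - q_2)/q_3) = floor((27 - 5)/17) = 1.
That gives (1*41 + 12)/(1*17 + 5) = 53/22.
Compare the errors: |x - 41/17| = |217*17 - 41*90|/(90*17) = 1/1530, and |x - 53/22| = |217*22 - 53*90|/(90*22) = 4/1980.
Cross-multiplying, 1*1980 = 1980 < 6120 = 4*1530, so 1/1530 is smaller: the convergent 41/17 is closer to x than 53/22.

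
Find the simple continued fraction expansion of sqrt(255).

[15; (1, 30)]

Write x_i = (sqrt(255) + m_i)/d_i with (m_0, d_0) = (0, 1). a_0 = floor(sqrt(255)) = 15, since 15^2 = 225 <= 255 < 256 = 16^2.
Iterate m_{i+1} = d_i*a_i - m_i, d_{i+1} = (255 - m_{i+1}^2)/d_i, a_{i+1} = floor((a_0 + m_{i+1})/d_{i+1}):
  m_1 = 1*15 - 0 = 15, d_1 = (255 - 15^2)/1 = 30/1 = 30, a_1 = floor((15 + 15)/30) = 1.
  m_2 = 30*1 - 15 = 15, d_2 = (255 - 15^2)/30 = 30/30 = 1, a_2 = floor((15 + 15)/1) = 30.
  m_3 = 1*30 - 15 = 15, d_3 = (255 - 15^2)/1 = 30/1 = 30: (m_3, d_3) = (m_1, d_1) = (15, 30), so from here the quotients repeat a_1, a_2; the period length is 2.
Hence the expansion of sqrt(255) is a_0 = 15 followed by the repeating block 1, 30 (period 2).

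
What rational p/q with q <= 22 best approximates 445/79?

Expand x = 445/79 as a continued fraction with the Euclidean algorithm:
  445 = 5*79 + 50, so a_0 = 5.
  79 = 1*50 + 29, so a_1 = 1.
  50 = 1*29 + 21, so a_2 = 1.
  29 = 1*21 + 8, so a_3 = 1.
  21 = 2*8 + 5, so a_4 = 2.
  8 = 1*5 + 3, so a_5 = 1.
  5 = 1*3 + 2, so a_6 = 1.
  3 = 1*2 + 1, so a_7 = 1.
  2 = 2*1 + 0, so a_8 = 2.
so x = [5; 1, 1, 1, 2, 1, 1, 1, 2].
Convergents (p_i = a_i*p_{i-1} + p_{i-2}, q_i = a_i*q_{i-1} + q_{i-2} with p_{-2}=0, p_{-1}=1, q_{-2}=1, q_{-1}=0), until the denominator exceeds 22:
  i=0: a_0=5, p_0 = 5*1 + 0 = 5, q_0 = 5*0 + 1 = 1.
  i=1: a_1=1, p_1 = 1*5 + 1 = 6, q_1 = 1*1 + 0 = 1.
  i=2: a_2=1, p_2 = 1*6 + 5 = 11, q_2 = 1*1 + 1 = 2.
  i=3: a_3=1, p_3 = 1*11 + 6 = 17, q_3 = 1*2 + 1 = 3.
  i=4: a_4=2, p_4 = 2*17 + 11 = 45, q_4 = 2*3 + 2 = 8.
  i=5: a_5=1, p_5 = 1*45 + 17 = 62, q_5 = 1*8 + 3 = 11.
  i=6: a_6=1, p_6 = 1*62 + 45 = 107, q_6 = 1*11 + 8 = 19.
  i=7: a_7=1, p_7 = 1*107 + 62 = 169, q_7 = 1*19 + 11 = 30.
q_7 = 30 > 22, so the last convergent with denominator <= 22 is p_6/q_6 = 107/19.
The closest fraction with denominator <= 22 is either p_6/q_6 or the intermediate fraction (k*p_6 + p_5)/(k*q_6 + q_5) with the largest k >= 1 whose denominator stays <= 22; these approach x as k grows, and every other convergent or intermediate fraction in range is farther away.
Largest k: floor((22 - q_5)/q_6) = floor((22 - 11)/19) = 0.
Since k = 0, no intermediate fraction beyond p_6/q_6 has denominator <= 22, so the convergent 107/19 is the closest (its error is |445*19 - 107*79|/(79*19) = 2/1501).

107/19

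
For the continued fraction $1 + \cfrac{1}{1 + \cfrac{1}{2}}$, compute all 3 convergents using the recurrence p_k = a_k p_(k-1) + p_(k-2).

Using the convergent recurrence p_i = a_i*p_{i-1} + p_{i-2}, q_i = a_i*q_{i-1} + q_{i-2} with p_{-2}=0, p_{-1}=1, q_{-2}=1, q_{-1}=0:
  i=0: a_0=1, p_0 = 1*1 + 0 = 1, q_0 = 1*0 + 1 = 1.
  i=1: a_1=1, p_1 = 1*1 + 1 = 2, q_1 = 1*1 + 0 = 1.
  i=2: a_2=2, p_2 = 2*2 + 1 = 5, q_2 = 2*1 + 1 = 3.

1/1, 2/1, 5/3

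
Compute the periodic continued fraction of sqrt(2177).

[46; (1, 1, 1, 12, 1, 1, 1, 92)]

Write x_i = (sqrt(2177) + m_i)/d_i with (m_0, d_0) = (0, 1). a_0 = floor(sqrt(2177)) = 46, since 46^2 = 2116 <= 2177 < 2209 = 47^2.
Iterate m_{i+1} = d_i*a_i - m_i, d_{i+1} = (2177 - m_{i+1}^2)/d_i, a_{i+1} = floor((a_0 + m_{i+1})/d_{i+1}):
  m_1 = 1*46 - 0 = 46, d_1 = (2177 - 46^2)/1 = 61/1 = 61, a_1 = floor((46 + 46)/61) = 1.
  m_2 = 61*1 - 46 = 15, d_2 = (2177 - 15^2)/61 = 1952/61 = 32, a_2 = floor((46 + 15)/32) = 1.
  m_3 = 32*1 - 15 = 17, d_3 = (2177 - 17^2)/32 = 1888/32 = 59, a_3 = floor((46 + 17)/59) = 1.
  m_4 = 59*1 - 17 = 42, d_4 = (2177 - 42^2)/59 = 413/59 = 7, a_4 = floor((46 + 42)/7) = 12.
  m_5 = 7*12 - 42 = 42, d_5 = (2177 - 42^2)/7 = 413/7 = 59, a_5 = floor((46 + 42)/59) = 1.
  m_6 = 59*1 - 42 = 17, d_6 = (2177 - 17^2)/59 = 1888/59 = 32, a_6 = floor((46 + 17)/32) = 1.
  m_7 = 32*1 - 17 = 15, d_7 = (2177 - 15^2)/32 = 1952/32 = 61, a_7 = floor((46 + 15)/61) = 1.
  m_8 = 61*1 - 15 = 46, d_8 = (2177 - 46^2)/61 = 61/61 = 1, a_8 = floor((46 + 46)/1) = 92.
  m_9 = 1*92 - 46 = 46, d_9 = (2177 - 46^2)/1 = 61/1 = 61: (m_9, d_9) = (m_1, d_1) = (46, 61), so from here the quotients repeat a_1, ..., a_8; the period length is 8.
Hence the expansion of sqrt(2177) is a_0 = 46 followed by the repeating block 1, 1, 1, 12, 1, 1, 1, 92 (period 8).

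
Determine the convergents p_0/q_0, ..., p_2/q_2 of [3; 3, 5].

3/1, 10/3, 53/16

Using the convergent recurrence p_i = a_i*p_{i-1} + p_{i-2}, q_i = a_i*q_{i-1} + q_{i-2} with p_{-2}=0, p_{-1}=1, q_{-2}=1, q_{-1}=0:
  i=0: a_0=3, p_0 = 3*1 + 0 = 3, q_0 = 3*0 + 1 = 1.
  i=1: a_1=3, p_1 = 3*3 + 1 = 10, q_1 = 3*1 + 0 = 3.
  i=2: a_2=5, p_2 = 5*10 + 3 = 53, q_2 = 5*3 + 1 = 16.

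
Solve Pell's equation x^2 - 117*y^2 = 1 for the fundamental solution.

First expand sqrt(117) as a continued fraction. With x_i = (sqrt(117) + m_i)/d_i and (m_0, d_0) = (0, 1): a_0 = floor(sqrt(117)) = 10, since 10^2 = 100 <= 117 < 121 = 11^2.
Iterate m_{i+1} = d_i*a_i - m_i, d_{i+1} = (117 - m_{i+1}^2)/d_i, a_{i+1} = floor((a_0 + m_{i+1})/d_{i+1}):
  m_1 = 1*10 - 0 = 10, d_1 = (117 - 10^2)/1 = 17/1 = 17, a_1 = floor((10 + 10)/17) = 1.
  m_2 = 17*1 - 10 = 7, d_2 = (117 - 7^2)/17 = 68/17 = 4, a_2 = floor((10 + 7)/4) = 4.
  m_3 = 4*4 - 7 = 9, d_3 = (117 - 9^2)/4 = 36/4 = 9, a_3 = floor((10 + 9)/9) = 2.
  m_4 = 9*2 - 9 = 9, d_4 = (117 - 9^2)/9 = 36/9 = 4, a_4 = floor((10 + 9)/4) = 4.
  m_5 = 4*4 - 9 = 7, d_5 = (117 - 7^2)/4 = 68/4 = 17, a_5 = floor((10 + 7)/17) = 1.
  m_6 = 17*1 - 7 = 10, d_6 = (117 - 10^2)/17 = 17/17 = 1, a_6 = floor((10 + 10)/1) = 20.
  m_7 = 1*20 - 10 = 10, d_7 = (117 - 10^2)/1 = 17/1 = 17: (m_7, d_7) = (m_1, d_1) = (10, 17), so from here the quotients repeat a_1, ..., a_6; the period length is 6.
So sqrt(117) = [10; (1, 4, 2, 4, 1, 20)] with period length k = 6.
k is even, so the fundamental solution of x^2 - 117y^2 = 1 is (p_{k-1}, q_{k-1}) = (p_5, q_5); compute convergents through index 5.
Convergents (p_i = a_i*p_{i-1} + p_{i-2}, q_i = a_i*q_{i-1} + q_{i-2} with p_{-2}=0, p_{-1}=1, q_{-2}=1, q_{-1}=0):
  i=0: a_0=10, p_0 = 10*1 + 0 = 10, q_0 = 10*0 + 1 = 1.
  i=1: a_1=1, p_1 = 1*10 + 1 = 11, q_1 = 1*1 + 0 = 1.
  i=2: a_2=4, p_2 = 4*11 + 10 = 54, q_2 = 4*1 + 1 = 5.
  i=3: a_3=2, p_3 = 2*54 + 11 = 119, q_3 = 2*5 + 1 = 11.
  i=4: a_4=4, p_4 = 4*119 + 54 = 530, q_4 = 4*11 + 5 = 49.
  i=5: a_5=1, p_5 = 1*530 + 119 = 649, q_5 = 1*49 + 11 = 60.
Check: 649^2 - 117*60^2 = 421201 - 421200 = 1, so (x, y) = (649, 60) solves the equation, and by the theorem it is the least positive solution.

(x, y) = (649, 60)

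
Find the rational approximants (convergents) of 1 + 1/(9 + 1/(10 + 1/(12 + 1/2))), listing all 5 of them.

1/1, 10/9, 101/91, 1222/1101, 2545/2293

Using the convergent recurrence p_i = a_i*p_{i-1} + p_{i-2}, q_i = a_i*q_{i-1} + q_{i-2} with p_{-2}=0, p_{-1}=1, q_{-2}=1, q_{-1}=0:
  i=0: a_0=1, p_0 = 1*1 + 0 = 1, q_0 = 1*0 + 1 = 1.
  i=1: a_1=9, p_1 = 9*1 + 1 = 10, q_1 = 9*1 + 0 = 9.
  i=2: a_2=10, p_2 = 10*10 + 1 = 101, q_2 = 10*9 + 1 = 91.
  i=3: a_3=12, p_3 = 12*101 + 10 = 1222, q_3 = 12*91 + 9 = 1101.
  i=4: a_4=2, p_4 = 2*1222 + 101 = 2545, q_4 = 2*1101 + 91 = 2293.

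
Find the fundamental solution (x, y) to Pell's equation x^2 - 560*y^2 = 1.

First expand sqrt(560) as a continued fraction. With x_i = (sqrt(560) + m_i)/d_i and (m_0, d_0) = (0, 1): a_0 = floor(sqrt(560)) = 23, since 23^2 = 529 <= 560 < 576 = 24^2.
Iterate m_{i+1} = d_i*a_i - m_i, d_{i+1} = (560 - m_{i+1}^2)/d_i, a_{i+1} = floor((a_0 + m_{i+1})/d_{i+1}):
  m_1 = 1*23 - 0 = 23, d_1 = (560 - 23^2)/1 = 31/1 = 31, a_1 = floor((23 + 23)/31) = 1.
  m_2 = 31*1 - 23 = 8, d_2 = (560 - 8^2)/31 = 496/31 = 16, a_2 = floor((23 + 8)/16) = 1.
  m_3 = 16*1 - 8 = 8, d_3 = (560 - 8^2)/16 = 496/16 = 31, a_3 = floor((23 + 8)/31) = 1.
  m_4 = 31*1 - 8 = 23, d_4 = (560 - 23^2)/31 = 31/31 = 1, a_4 = floor((23 + 23)/1) = 46.
  m_5 = 1*46 - 23 = 23, d_5 = (560 - 23^2)/1 = 31/1 = 31: (m_5, d_5) = (m_1, d_1) = (23, 31), so from here the quotients repeat a_1, ..., a_4; the period length is 4.
So sqrt(560) = [23; (1, 1, 1, 46)] with period length k = 4.
k is even, so the fundamental solution of x^2 - 560y^2 = 1 is (p_{k-1}, q_{k-1}) = (p_3, q_3); compute convergents through index 3.
Convergents (p_i = a_i*p_{i-1} + p_{i-2}, q_i = a_i*q_{i-1} + q_{i-2} with p_{-2}=0, p_{-1}=1, q_{-2}=1, q_{-1}=0):
  i=0: a_0=23, p_0 = 23*1 + 0 = 23, q_0 = 23*0 + 1 = 1.
  i=1: a_1=1, p_1 = 1*23 + 1 = 24, q_1 = 1*1 + 0 = 1.
  i=2: a_2=1, p_2 = 1*24 + 23 = 47, q_2 = 1*1 + 1 = 2.
  i=3: a_3=1, p_3 = 1*47 + 24 = 71, q_3 = 1*2 + 1 = 3.
Check: 71^2 - 560*3^2 = 5041 - 5040 = 1, so (x, y) = (71, 3) solves the equation, and by the theorem it is the least positive solution.

(x, y) = (71, 3)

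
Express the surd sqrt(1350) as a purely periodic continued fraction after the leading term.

Write x_i = (sqrt(1350) + m_i)/d_i with (m_0, d_0) = (0, 1). a_0 = floor(sqrt(1350)) = 36, since 36^2 = 1296 <= 1350 < 1369 = 37^2.
Iterate m_{i+1} = d_i*a_i - m_i, d_{i+1} = (1350 - m_{i+1}^2)/d_i, a_{i+1} = floor((a_0 + m_{i+1})/d_{i+1}):
  m_1 = 1*36 - 0 = 36, d_1 = (1350 - 36^2)/1 = 54/1 = 54, a_1 = floor((36 + 36)/54) = 1.
  m_2 = 54*1 - 36 = 18, d_2 = (1350 - 18^2)/54 = 1026/54 = 19, a_2 = floor((36 + 18)/19) = 2.
  m_3 = 19*2 - 18 = 20, d_3 = (1350 - 20^2)/19 = 950/19 = 50, a_3 = floor((36 + 20)/50) = 1.
  m_4 = 50*1 - 20 = 30, d_4 = (1350 - 30^2)/50 = 450/50 = 9, a_4 = floor((36 + 30)/9) = 7.
  m_5 = 9*7 - 30 = 33, d_5 = (1350 - 33^2)/9 = 261/9 = 29, a_5 = floor((36 + 33)/29) = 2.
  m_6 = 29*2 - 33 = 25, d_6 = (1350 - 25^2)/29 = 725/29 = 25, a_6 = floor((36 + 25)/25) = 2.
  m_7 = 25*2 - 25 = 25, d_7 = (1350 - 25^2)/25 = 725/25 = 29, a_7 = floor((36 + 25)/29) = 2.
  m_8 = 29*2 - 25 = 33, d_8 = (1350 - 33^2)/29 = 261/29 = 9, a_8 = floor((36 + 33)/9) = 7.
  m_9 = 9*7 - 33 = 30, d_9 = (1350 - 30^2)/9 = 450/9 = 50, a_9 = floor((36 + 30)/50) = 1.
  m_10 = 50*1 - 30 = 20, d_10 = (1350 - 20^2)/50 = 950/50 = 19, a_10 = floor((36 + 20)/19) = 2.
  m_11 = 19*2 - 20 = 18, d_11 = (1350 - 18^2)/19 = 1026/19 = 54, a_11 = floor((36 + 18)/54) = 1.
  m_12 = 54*1 - 18 = 36, d_12 = (1350 - 36^2)/54 = 54/54 = 1, a_12 = floor((36 + 36)/1) = 72.
  m_13 = 1*72 - 36 = 36, d_13 = (1350 - 36^2)/1 = 54/1 = 54: (m_13, d_13) = (m_1, d_1) = (36, 54), so from here the quotients repeat a_1, ..., a_12; the period length is 12.
Hence the expansion of sqrt(1350) is a_0 = 36 followed by the repeating block 1, 2, 1, 7, 2, 2, 2, 7, 1, 2, 1, 72 (period 12).

[36; (1, 2, 1, 7, 2, 2, 2, 7, 1, 2, 1, 72)]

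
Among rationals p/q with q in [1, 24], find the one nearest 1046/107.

88/9

Expand x = 1046/107 as a continued fraction with the Euclidean algorithm:
  1046 = 9*107 + 83, so a_0 = 9.
  107 = 1*83 + 24, so a_1 = 1.
  83 = 3*24 + 11, so a_2 = 3.
  24 = 2*11 + 2, so a_3 = 2.
  11 = 5*2 + 1, so a_4 = 5.
  2 = 2*1 + 0, so a_5 = 2.
so x = [9; 1, 3, 2, 5, 2].
Convergents (p_i = a_i*p_{i-1} + p_{i-2}, q_i = a_i*q_{i-1} + q_{i-2} with p_{-2}=0, p_{-1}=1, q_{-2}=1, q_{-1}=0), until the denominator exceeds 24:
  i=0: a_0=9, p_0 = 9*1 + 0 = 9, q_0 = 9*0 + 1 = 1.
  i=1: a_1=1, p_1 = 1*9 + 1 = 10, q_1 = 1*1 + 0 = 1.
  i=2: a_2=3, p_2 = 3*10 + 9 = 39, q_2 = 3*1 + 1 = 4.
  i=3: a_3=2, p_3 = 2*39 + 10 = 88, q_3 = 2*4 + 1 = 9.
  i=4: a_4=5, p_4 = 5*88 + 39 = 479, q_4 = 5*9 + 4 = 49.
q_4 = 49 > 24, so the last convergent with denominator <= 24 is p_3/q_3 = 88/9.
The closest fraction with denominator <= 24 is either p_3/q_3 or the intermediate fraction (k*p_3 + p_2)/(k*q_3 + q_2) with the largest k >= 1 whose denominator stays <= 24; these approach x as k grows, and every other convergent or intermediate fraction in range is farther away.
Largest k: floor((24 - q_2)/q_3) = floor((24 - 4)/9) = 2.
That gives (2*88 + 39)/(2*9 + 4) = 215/22.
Compare the errors: |x - 88/9| = |1046*9 - 88*107|/(107*9) = 2/963, and |x - 215/22| = |1046*22 - 215*107|/(107*22) = 7/2354.
Cross-multiplying, 2*2354 = 4708 < 6741 = 7*963, so 2/963 is smaller: the convergent 88/9 is closer to x than 215/22.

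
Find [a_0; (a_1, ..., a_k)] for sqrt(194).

[13; (1, 12, 1, 26)]

Write x_i = (sqrt(194) + m_i)/d_i with (m_0, d_0) = (0, 1). a_0 = floor(sqrt(194)) = 13, since 13^2 = 169 <= 194 < 196 = 14^2.
Iterate m_{i+1} = d_i*a_i - m_i, d_{i+1} = (194 - m_{i+1}^2)/d_i, a_{i+1} = floor((a_0 + m_{i+1})/d_{i+1}):
  m_1 = 1*13 - 0 = 13, d_1 = (194 - 13^2)/1 = 25/1 = 25, a_1 = floor((13 + 13)/25) = 1.
  m_2 = 25*1 - 13 = 12, d_2 = (194 - 12^2)/25 = 50/25 = 2, a_2 = floor((13 + 12)/2) = 12.
  m_3 = 2*12 - 12 = 12, d_3 = (194 - 12^2)/2 = 50/2 = 25, a_3 = floor((13 + 12)/25) = 1.
  m_4 = 25*1 - 12 = 13, d_4 = (194 - 13^2)/25 = 25/25 = 1, a_4 = floor((13 + 13)/1) = 26.
  m_5 = 1*26 - 13 = 13, d_5 = (194 - 13^2)/1 = 25/1 = 25: (m_5, d_5) = (m_1, d_1) = (13, 25), so from here the quotients repeat a_1, ..., a_4; the period length is 4.
Hence the expansion of sqrt(194) is a_0 = 13 followed by the repeating block 1, 12, 1, 26 (period 4).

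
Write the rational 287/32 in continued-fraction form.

[8; 1, 31]

Run the Euclidean algorithm on 287 and 32; the successive quotients are the partial quotients a_0, a_1, ... (each step inverts the fractional part left over by the previous one):
  287 = 8*32 + 31, so a_0 = 8.
  32 = 1*31 + 1, so a_1 = 1.
  31 = 31*1 + 0, so a_2 = 31.
The remainder reaches 0 after 3 divisions, so the expansion has 3 partial quotients, read off in order.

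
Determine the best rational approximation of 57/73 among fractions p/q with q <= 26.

18/23

Expand x = 57/73 as a continued fraction with the Euclidean algorithm:
  57 = 0*73 + 57, so a_0 = 0.
  73 = 1*57 + 16, so a_1 = 1.
  57 = 3*16 + 9, so a_2 = 3.
  16 = 1*9 + 7, so a_3 = 1.
  9 = 1*7 + 2, so a_4 = 1.
  7 = 3*2 + 1, so a_5 = 3.
  2 = 2*1 + 0, so a_6 = 2.
so x = [0; 1, 3, 1, 1, 3, 2].
Convergents (p_i = a_i*p_{i-1} + p_{i-2}, q_i = a_i*q_{i-1} + q_{i-2} with p_{-2}=0, p_{-1}=1, q_{-2}=1, q_{-1}=0), until the denominator exceeds 26:
  i=0: a_0=0, p_0 = 0*1 + 0 = 0, q_0 = 0*0 + 1 = 1.
  i=1: a_1=1, p_1 = 1*0 + 1 = 1, q_1 = 1*1 + 0 = 1.
  i=2: a_2=3, p_2 = 3*1 + 0 = 3, q_2 = 3*1 + 1 = 4.
  i=3: a_3=1, p_3 = 1*3 + 1 = 4, q_3 = 1*4 + 1 = 5.
  i=4: a_4=1, p_4 = 1*4 + 3 = 7, q_4 = 1*5 + 4 = 9.
  i=5: a_5=3, p_5 = 3*7 + 4 = 25, q_5 = 3*9 + 5 = 32.
q_5 = 32 > 26, so the last convergent with denominator <= 26 is p_4/q_4 = 7/9.
The closest fraction with denominator <= 26 is either p_4/q_4 or the intermediate fraction (k*p_4 + p_3)/(k*q_4 + q_3) with the largest k >= 1 whose denominator stays <= 26; these approach x as k grows, and every other convergent or intermediate fraction in range is farther away.
Largest k: floor((26 - q_3)/q_4) = floor((26 - 5)/9) = 2.
That gives (2*7 + 4)/(2*9 + 5) = 18/23.
Compare the errors: |x - 7/9| = |57*9 - 7*73|/(73*9) = 2/657, and |x - 18/23| = |57*23 - 18*73|/(73*23) = 3/1679.
Cross-multiplying, 3*657 = 1971 < 3358 = 2*1679, so 3/1679 is smaller: the intermediate fraction 18/23 is closer to x than 7/9.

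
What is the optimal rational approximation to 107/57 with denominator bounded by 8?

15/8

Expand x = 107/57 as a continued fraction with the Euclidean algorithm:
  107 = 1*57 + 50, so a_0 = 1.
  57 = 1*50 + 7, so a_1 = 1.
  50 = 7*7 + 1, so a_2 = 7.
  7 = 7*1 + 0, so a_3 = 7.
so x = [1; 1, 7, 7].
Convergents (p_i = a_i*p_{i-1} + p_{i-2}, q_i = a_i*q_{i-1} + q_{i-2} with p_{-2}=0, p_{-1}=1, q_{-2}=1, q_{-1}=0), until the denominator exceeds 8:
  i=0: a_0=1, p_0 = 1*1 + 0 = 1, q_0 = 1*0 + 1 = 1.
  i=1: a_1=1, p_1 = 1*1 + 1 = 2, q_1 = 1*1 + 0 = 1.
  i=2: a_2=7, p_2 = 7*2 + 1 = 15, q_2 = 7*1 + 1 = 8.
  i=3: a_3=7, p_3 = 7*15 + 2 = 107, q_3 = 7*8 + 1 = 57.
q_3 = 57 > 8, so the last convergent with denominator <= 8 is p_2/q_2 = 15/8.
The closest fraction with denominator <= 8 is either p_2/q_2 or the intermediate fraction (k*p_2 + p_1)/(k*q_2 + q_1) with the largest k >= 1 whose denominator stays <= 8; these approach x as k grows, and every other convergent or intermediate fraction in range is farther away.
Largest k: floor((8 - q_1)/q_2) = floor((8 - 1)/8) = 0.
Since k = 0, no intermediate fraction beyond p_2/q_2 has denominator <= 8, so the convergent 15/8 is the closest (its error is |107*8 - 15*57|/(57*8) = 1/456).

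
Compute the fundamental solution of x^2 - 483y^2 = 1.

First expand sqrt(483) as a continued fraction. With x_i = (sqrt(483) + m_i)/d_i and (m_0, d_0) = (0, 1): a_0 = floor(sqrt(483)) = 21, since 21^2 = 441 <= 483 < 484 = 22^2.
Iterate m_{i+1} = d_i*a_i - m_i, d_{i+1} = (483 - m_{i+1}^2)/d_i, a_{i+1} = floor((a_0 + m_{i+1})/d_{i+1}):
  m_1 = 1*21 - 0 = 21, d_1 = (483 - 21^2)/1 = 42/1 = 42, a_1 = floor((21 + 21)/42) = 1.
  m_2 = 42*1 - 21 = 21, d_2 = (483 - 21^2)/42 = 42/42 = 1, a_2 = floor((21 + 21)/1) = 42.
  m_3 = 1*42 - 21 = 21, d_3 = (483 - 21^2)/1 = 42/1 = 42: (m_3, d_3) = (m_1, d_1) = (21, 42), so from here the quotients repeat a_1, a_2; the period length is 2.
So sqrt(483) = [21; (1, 42)] with period length k = 2.
k is even, so the fundamental solution of x^2 - 483y^2 = 1 is (p_{k-1}, q_{k-1}) = (p_1, q_1); compute convergents through index 1.
Convergents (p_i = a_i*p_{i-1} + p_{i-2}, q_i = a_i*q_{i-1} + q_{i-2} with p_{-2}=0, p_{-1}=1, q_{-2}=1, q_{-1}=0):
  i=0: a_0=21, p_0 = 21*1 + 0 = 21, q_0 = 21*0 + 1 = 1.
  i=1: a_1=1, p_1 = 1*21 + 1 = 22, q_1 = 1*1 + 0 = 1.
Check: 22^2 - 483*1^2 = 484 - 483 = 1, so (x, y) = (22, 1) solves the equation, and by the theorem it is the least positive solution.

(x, y) = (22, 1)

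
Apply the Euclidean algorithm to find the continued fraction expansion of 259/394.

[0; 1, 1, 1, 11, 3, 1, 2]

Run the Euclidean algorithm on 259 and 394; the successive quotients are the partial quotients a_0, a_1, ... (each step inverts the fractional part left over by the previous one):
  259 = 0*394 + 259, so a_0 = 0.
  394 = 1*259 + 135, so a_1 = 1.
  259 = 1*135 + 124, so a_2 = 1.
  135 = 1*124 + 11, so a_3 = 1.
  124 = 11*11 + 3, so a_4 = 11.
  11 = 3*3 + 2, so a_5 = 3.
  3 = 1*2 + 1, so a_6 = 1.
  2 = 2*1 + 0, so a_7 = 2.
The remainder reaches 0 after 8 divisions, so the expansion has 8 partial quotients, read off in order.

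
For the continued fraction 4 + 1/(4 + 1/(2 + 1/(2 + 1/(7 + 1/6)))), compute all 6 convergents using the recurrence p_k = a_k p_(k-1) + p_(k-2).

4/1, 17/4, 38/9, 93/22, 689/163, 4227/1000

Using the convergent recurrence p_i = a_i*p_{i-1} + p_{i-2}, q_i = a_i*q_{i-1} + q_{i-2} with p_{-2}=0, p_{-1}=1, q_{-2}=1, q_{-1}=0:
  i=0: a_0=4, p_0 = 4*1 + 0 = 4, q_0 = 4*0 + 1 = 1.
  i=1: a_1=4, p_1 = 4*4 + 1 = 17, q_1 = 4*1 + 0 = 4.
  i=2: a_2=2, p_2 = 2*17 + 4 = 38, q_2 = 2*4 + 1 = 9.
  i=3: a_3=2, p_3 = 2*38 + 17 = 93, q_3 = 2*9 + 4 = 22.
  i=4: a_4=7, p_4 = 7*93 + 38 = 689, q_4 = 7*22 + 9 = 163.
  i=5: a_5=6, p_5 = 6*689 + 93 = 4227, q_5 = 6*163 + 22 = 1000.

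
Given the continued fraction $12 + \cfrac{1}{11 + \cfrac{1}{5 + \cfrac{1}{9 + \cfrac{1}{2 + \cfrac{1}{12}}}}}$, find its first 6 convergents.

12/1, 133/11, 677/56, 6226/515, 13129/1086, 163774/13547

Using the convergent recurrence p_i = a_i*p_{i-1} + p_{i-2}, q_i = a_i*q_{i-1} + q_{i-2} with p_{-2}=0, p_{-1}=1, q_{-2}=1, q_{-1}=0:
  i=0: a_0=12, p_0 = 12*1 + 0 = 12, q_0 = 12*0 + 1 = 1.
  i=1: a_1=11, p_1 = 11*12 + 1 = 133, q_1 = 11*1 + 0 = 11.
  i=2: a_2=5, p_2 = 5*133 + 12 = 677, q_2 = 5*11 + 1 = 56.
  i=3: a_3=9, p_3 = 9*677 + 133 = 6226, q_3 = 9*56 + 11 = 515.
  i=4: a_4=2, p_4 = 2*6226 + 677 = 13129, q_4 = 2*515 + 56 = 1086.
  i=5: a_5=12, p_5 = 12*13129 + 6226 = 163774, q_5 = 12*1086 + 515 = 13547.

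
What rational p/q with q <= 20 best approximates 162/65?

5/2

Expand x = 162/65 as a continued fraction with the Euclidean algorithm:
  162 = 2*65 + 32, so a_0 = 2.
  65 = 2*32 + 1, so a_1 = 2.
  32 = 32*1 + 0, so a_2 = 32.
so x = [2; 2, 32].
Convergents (p_i = a_i*p_{i-1} + p_{i-2}, q_i = a_i*q_{i-1} + q_{i-2} with p_{-2}=0, p_{-1}=1, q_{-2}=1, q_{-1}=0), until the denominator exceeds 20:
  i=0: a_0=2, p_0 = 2*1 + 0 = 2, q_0 = 2*0 + 1 = 1.
  i=1: a_1=2, p_1 = 2*2 + 1 = 5, q_1 = 2*1 + 0 = 2.
  i=2: a_2=32, p_2 = 32*5 + 2 = 162, q_2 = 32*2 + 1 = 65.
q_2 = 65 > 20, so the last convergent with denominator <= 20 is p_1/q_1 = 5/2.
The closest fraction with denominator <= 20 is either p_1/q_1 or the intermediate fraction (k*p_1 + p_0)/(k*q_1 + q_0) with the largest k >= 1 whose denominator stays <= 20; these approach x as k grows, and every other convergent or intermediate fraction in range is farther away.
Largest k: floor((20 - q_0)/q_1) = floor((20 - 1)/2) = 9.
That gives (9*5 + 2)/(9*2 + 1) = 47/19.
Compare the errors: |x - 5/2| = |162*2 - 5*65|/(65*2) = 1/130, and |x - 47/19| = |162*19 - 47*65|/(65*19) = 23/1235.
Cross-multiplying, 1*1235 = 1235 < 2990 = 23*130, so 1/130 is smaller: the convergent 5/2 is closer to x than 47/19.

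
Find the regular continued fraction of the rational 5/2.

[2; 2]

Run the Euclidean algorithm on 5 and 2; the successive quotients are the partial quotients a_0, a_1, ... (each step inverts the fractional part left over by the previous one):
  5 = 2*2 + 1, so a_0 = 2.
  2 = 2*1 + 0, so a_1 = 2.
The remainder reaches 0 after 2 divisions, so the expansion has 2 partial quotients, read off in order.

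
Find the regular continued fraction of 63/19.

Run the Euclidean algorithm on 63 and 19; the successive quotients are the partial quotients a_0, a_1, ... (each step inverts the fractional part left over by the previous one):
  63 = 3*19 + 6, so a_0 = 3.
  19 = 3*6 + 1, so a_1 = 3.
  6 = 6*1 + 0, so a_2 = 6.
The remainder reaches 0 after 3 divisions, so the expansion has 3 partial quotients, read off in order.

[3; 3, 6]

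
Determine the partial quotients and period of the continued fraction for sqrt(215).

[14; (1, 1, 1, 28)]

Write x_i = (sqrt(215) + m_i)/d_i with (m_0, d_0) = (0, 1). a_0 = floor(sqrt(215)) = 14, since 14^2 = 196 <= 215 < 225 = 15^2.
Iterate m_{i+1} = d_i*a_i - m_i, d_{i+1} = (215 - m_{i+1}^2)/d_i, a_{i+1} = floor((a_0 + m_{i+1})/d_{i+1}):
  m_1 = 1*14 - 0 = 14, d_1 = (215 - 14^2)/1 = 19/1 = 19, a_1 = floor((14 + 14)/19) = 1.
  m_2 = 19*1 - 14 = 5, d_2 = (215 - 5^2)/19 = 190/19 = 10, a_2 = floor((14 + 5)/10) = 1.
  m_3 = 10*1 - 5 = 5, d_3 = (215 - 5^2)/10 = 190/10 = 19, a_3 = floor((14 + 5)/19) = 1.
  m_4 = 19*1 - 5 = 14, d_4 = (215 - 14^2)/19 = 19/19 = 1, a_4 = floor((14 + 14)/1) = 28.
  m_5 = 1*28 - 14 = 14, d_5 = (215 - 14^2)/1 = 19/1 = 19: (m_5, d_5) = (m_1, d_1) = (14, 19), so from here the quotients repeat a_1, ..., a_4; the period length is 4.
Hence the expansion of sqrt(215) is a_0 = 14 followed by the repeating block 1, 1, 1, 28 (period 4).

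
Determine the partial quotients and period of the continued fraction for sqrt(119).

Write x_i = (sqrt(119) + m_i)/d_i with (m_0, d_0) = (0, 1). a_0 = floor(sqrt(119)) = 10, since 10^2 = 100 <= 119 < 121 = 11^2.
Iterate m_{i+1} = d_i*a_i - m_i, d_{i+1} = (119 - m_{i+1}^2)/d_i, a_{i+1} = floor((a_0 + m_{i+1})/d_{i+1}):
  m_1 = 1*10 - 0 = 10, d_1 = (119 - 10^2)/1 = 19/1 = 19, a_1 = floor((10 + 10)/19) = 1.
  m_2 = 19*1 - 10 = 9, d_2 = (119 - 9^2)/19 = 38/19 = 2, a_2 = floor((10 + 9)/2) = 9.
  m_3 = 2*9 - 9 = 9, d_3 = (119 - 9^2)/2 = 38/2 = 19, a_3 = floor((10 + 9)/19) = 1.
  m_4 = 19*1 - 9 = 10, d_4 = (119 - 10^2)/19 = 19/19 = 1, a_4 = floor((10 + 10)/1) = 20.
  m_5 = 1*20 - 10 = 10, d_5 = (119 - 10^2)/1 = 19/1 = 19: (m_5, d_5) = (m_1, d_1) = (10, 19), so from here the quotients repeat a_1, ..., a_4; the period length is 4.
Hence the expansion of sqrt(119) is a_0 = 10 followed by the repeating block 1, 9, 1, 20 (period 4).

[10; (1, 9, 1, 20)]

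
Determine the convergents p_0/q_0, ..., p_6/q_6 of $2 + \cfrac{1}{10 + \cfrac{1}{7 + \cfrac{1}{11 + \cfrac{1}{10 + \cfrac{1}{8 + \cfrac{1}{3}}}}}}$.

Using the convergent recurrence p_i = a_i*p_{i-1} + p_{i-2}, q_i = a_i*q_{i-1} + q_{i-2} with p_{-2}=0, p_{-1}=1, q_{-2}=1, q_{-1}=0:
  i=0: a_0=2, p_0 = 2*1 + 0 = 2, q_0 = 2*0 + 1 = 1.
  i=1: a_1=10, p_1 = 10*2 + 1 = 21, q_1 = 10*1 + 0 = 10.
  i=2: a_2=7, p_2 = 7*21 + 2 = 149, q_2 = 7*10 + 1 = 71.
  i=3: a_3=11, p_3 = 11*149 + 21 = 1660, q_3 = 11*71 + 10 = 791.
  i=4: a_4=10, p_4 = 10*1660 + 149 = 16749, q_4 = 10*791 + 71 = 7981.
  i=5: a_5=8, p_5 = 8*16749 + 1660 = 135652, q_5 = 8*7981 + 791 = 64639.
  i=6: a_6=3, p_6 = 3*135652 + 16749 = 423705, q_6 = 3*64639 + 7981 = 201898.

2/1, 21/10, 149/71, 1660/791, 16749/7981, 135652/64639, 423705/201898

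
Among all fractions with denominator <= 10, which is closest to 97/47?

Expand x = 97/47 as a continued fraction with the Euclidean algorithm:
  97 = 2*47 + 3, so a_0 = 2.
  47 = 15*3 + 2, so a_1 = 15.
  3 = 1*2 + 1, so a_2 = 1.
  2 = 2*1 + 0, so a_3 = 2.
so x = [2; 15, 1, 2].
Convergents (p_i = a_i*p_{i-1} + p_{i-2}, q_i = a_i*q_{i-1} + q_{i-2} with p_{-2}=0, p_{-1}=1, q_{-2}=1, q_{-1}=0), until the denominator exceeds 10:
  i=0: a_0=2, p_0 = 2*1 + 0 = 2, q_0 = 2*0 + 1 = 1.
  i=1: a_1=15, p_1 = 15*2 + 1 = 31, q_1 = 15*1 + 0 = 15.
q_1 = 15 > 10, so the last convergent with denominator <= 10 is p_0/q_0 = 2/1.
The closest fraction with denominator <= 10 is either p_0/q_0 or the intermediate fraction (k*p_0 + p_{-1})/(k*q_0 + q_{-1}) with the largest k >= 1 whose denominator stays <= 10; these approach x as k grows, and every other convergent or intermediate fraction in range is farther away.
Largest k: floor((10 - q_{-1})/q_0) = floor((10 - 0)/1) = 10 (using the seeds p_{-1} = 1, q_{-1} = 0).
That gives (10*2 + 1)/(10*1 + 0) = 21/10.
Compare the errors: |x - 2/1| = |97*1 - 2*47|/(47*1) = 3/47, and |x - 21/10| = |97*10 - 21*47|/(47*10) = 17/470.
Cross-multiplying, 17*47 = 799 < 1410 = 3*470, so 17/470 is smaller: the intermediate fraction 21/10 is closer to x than 2/1.

21/10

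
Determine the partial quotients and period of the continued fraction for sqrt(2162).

Write x_i = (sqrt(2162) + m_i)/d_i with (m_0, d_0) = (0, 1). a_0 = floor(sqrt(2162)) = 46, since 46^2 = 2116 <= 2162 < 2209 = 47^2.
Iterate m_{i+1} = d_i*a_i - m_i, d_{i+1} = (2162 - m_{i+1}^2)/d_i, a_{i+1} = floor((a_0 + m_{i+1})/d_{i+1}):
  m_1 = 1*46 - 0 = 46, d_1 = (2162 - 46^2)/1 = 46/1 = 46, a_1 = floor((46 + 46)/46) = 2.
  m_2 = 46*2 - 46 = 46, d_2 = (2162 - 46^2)/46 = 46/46 = 1, a_2 = floor((46 + 46)/1) = 92.
  m_3 = 1*92 - 46 = 46, d_3 = (2162 - 46^2)/1 = 46/1 = 46: (m_3, d_3) = (m_1, d_1) = (46, 46), so from here the quotients repeat a_1, a_2; the period length is 2.
Hence the expansion of sqrt(2162) is a_0 = 46 followed by the repeating block 2, 92 (period 2).

[46; (2, 92)]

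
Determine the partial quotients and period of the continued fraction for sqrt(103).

[10; (6, 1, 2, 1, 1, 9, 1, 1, 2, 1, 6, 20)]

Write x_i = (sqrt(103) + m_i)/d_i with (m_0, d_0) = (0, 1). a_0 = floor(sqrt(103)) = 10, since 10^2 = 100 <= 103 < 121 = 11^2.
Iterate m_{i+1} = d_i*a_i - m_i, d_{i+1} = (103 - m_{i+1}^2)/d_i, a_{i+1} = floor((a_0 + m_{i+1})/d_{i+1}):
  m_1 = 1*10 - 0 = 10, d_1 = (103 - 10^2)/1 = 3/1 = 3, a_1 = floor((10 + 10)/3) = 6.
  m_2 = 3*6 - 10 = 8, d_2 = (103 - 8^2)/3 = 39/3 = 13, a_2 = floor((10 + 8)/13) = 1.
  m_3 = 13*1 - 8 = 5, d_3 = (103 - 5^2)/13 = 78/13 = 6, a_3 = floor((10 + 5)/6) = 2.
  m_4 = 6*2 - 5 = 7, d_4 = (103 - 7^2)/6 = 54/6 = 9, a_4 = floor((10 + 7)/9) = 1.
  m_5 = 9*1 - 7 = 2, d_5 = (103 - 2^2)/9 = 99/9 = 11, a_5 = floor((10 + 2)/11) = 1.
  m_6 = 11*1 - 2 = 9, d_6 = (103 - 9^2)/11 = 22/11 = 2, a_6 = floor((10 + 9)/2) = 9.
  m_7 = 2*9 - 9 = 9, d_7 = (103 - 9^2)/2 = 22/2 = 11, a_7 = floor((10 + 9)/11) = 1.
  m_8 = 11*1 - 9 = 2, d_8 = (103 - 2^2)/11 = 99/11 = 9, a_8 = floor((10 + 2)/9) = 1.
  m_9 = 9*1 - 2 = 7, d_9 = (103 - 7^2)/9 = 54/9 = 6, a_9 = floor((10 + 7)/6) = 2.
  m_10 = 6*2 - 7 = 5, d_10 = (103 - 5^2)/6 = 78/6 = 13, a_10 = floor((10 + 5)/13) = 1.
  m_11 = 13*1 - 5 = 8, d_11 = (103 - 8^2)/13 = 39/13 = 3, a_11 = floor((10 + 8)/3) = 6.
  m_12 = 3*6 - 8 = 10, d_12 = (103 - 10^2)/3 = 3/3 = 1, a_12 = floor((10 + 10)/1) = 20.
  m_13 = 1*20 - 10 = 10, d_13 = (103 - 10^2)/1 = 3/1 = 3: (m_13, d_13) = (m_1, d_1) = (10, 3), so from here the quotients repeat a_1, ..., a_12; the period length is 12.
Hence the expansion of sqrt(103) is a_0 = 10 followed by the repeating block 6, 1, 2, 1, 1, 9, 1, 1, 2, 1, 6, 20 (period 12).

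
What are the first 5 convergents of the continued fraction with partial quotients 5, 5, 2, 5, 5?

5/1, 26/5, 57/11, 311/60, 1612/311

Using the convergent recurrence p_i = a_i*p_{i-1} + p_{i-2}, q_i = a_i*q_{i-1} + q_{i-2} with p_{-2}=0, p_{-1}=1, q_{-2}=1, q_{-1}=0:
  i=0: a_0=5, p_0 = 5*1 + 0 = 5, q_0 = 5*0 + 1 = 1.
  i=1: a_1=5, p_1 = 5*5 + 1 = 26, q_1 = 5*1 + 0 = 5.
  i=2: a_2=2, p_2 = 2*26 + 5 = 57, q_2 = 2*5 + 1 = 11.
  i=3: a_3=5, p_3 = 5*57 + 26 = 311, q_3 = 5*11 + 5 = 60.
  i=4: a_4=5, p_4 = 5*311 + 57 = 1612, q_4 = 5*60 + 11 = 311.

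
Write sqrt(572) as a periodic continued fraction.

Write x_i = (sqrt(572) + m_i)/d_i with (m_0, d_0) = (0, 1). a_0 = floor(sqrt(572)) = 23, since 23^2 = 529 <= 572 < 576 = 24^2.
Iterate m_{i+1} = d_i*a_i - m_i, d_{i+1} = (572 - m_{i+1}^2)/d_i, a_{i+1} = floor((a_0 + m_{i+1})/d_{i+1}):
  m_1 = 1*23 - 0 = 23, d_1 = (572 - 23^2)/1 = 43/1 = 43, a_1 = floor((23 + 23)/43) = 1.
  m_2 = 43*1 - 23 = 20, d_2 = (572 - 20^2)/43 = 172/43 = 4, a_2 = floor((23 + 20)/4) = 10.
  m_3 = 4*10 - 20 = 20, d_3 = (572 - 20^2)/4 = 172/4 = 43, a_3 = floor((23 + 20)/43) = 1.
  m_4 = 43*1 - 20 = 23, d_4 = (572 - 23^2)/43 = 43/43 = 1, a_4 = floor((23 + 23)/1) = 46.
  m_5 = 1*46 - 23 = 23, d_5 = (572 - 23^2)/1 = 43/1 = 43: (m_5, d_5) = (m_1, d_1) = (23, 43), so from here the quotients repeat a_1, ..., a_4; the period length is 4.
Hence the expansion of sqrt(572) is a_0 = 23 followed by the repeating block 1, 10, 1, 46 (period 4).

[23; (1, 10, 1, 46)]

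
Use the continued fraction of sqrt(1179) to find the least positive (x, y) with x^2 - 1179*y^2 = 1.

First expand sqrt(1179) as a continued fraction. With x_i = (sqrt(1179) + m_i)/d_i and (m_0, d_0) = (0, 1): a_0 = floor(sqrt(1179)) = 34, since 34^2 = 1156 <= 1179 < 1225 = 35^2.
Iterate m_{i+1} = d_i*a_i - m_i, d_{i+1} = (1179 - m_{i+1}^2)/d_i, a_{i+1} = floor((a_0 + m_{i+1})/d_{i+1}):
  m_1 = 1*34 - 0 = 34, d_1 = (1179 - 34^2)/1 = 23/1 = 23, a_1 = floor((34 + 34)/23) = 2.
  m_2 = 23*2 - 34 = 12, d_2 = (1179 - 12^2)/23 = 1035/23 = 45, a_2 = floor((34 + 12)/45) = 1.
  m_3 = 45*1 - 12 = 33, d_3 = (1179 - 33^2)/45 = 90/45 = 2, a_3 = floor((34 + 33)/2) = 33.
  m_4 = 2*33 - 33 = 33, d_4 = (1179 - 33^2)/2 = 90/2 = 45, a_4 = floor((34 + 33)/45) = 1.
  m_5 = 45*1 - 33 = 12, d_5 = (1179 - 12^2)/45 = 1035/45 = 23, a_5 = floor((34 + 12)/23) = 2.
  m_6 = 23*2 - 12 = 34, d_6 = (1179 - 34^2)/23 = 23/23 = 1, a_6 = floor((34 + 34)/1) = 68.
  m_7 = 1*68 - 34 = 34, d_7 = (1179 - 34^2)/1 = 23/1 = 23: (m_7, d_7) = (m_1, d_1) = (34, 23), so from here the quotients repeat a_1, ..., a_6; the period length is 6.
So sqrt(1179) = [34; (2, 1, 33, 1, 2, 68)] with period length k = 6.
k is even, so the fundamental solution of x^2 - 1179y^2 = 1 is (p_{k-1}, q_{k-1}) = (p_5, q_5); compute convergents through index 5.
Convergents (p_i = a_i*p_{i-1} + p_{i-2}, q_i = a_i*q_{i-1} + q_{i-2} with p_{-2}=0, p_{-1}=1, q_{-2}=1, q_{-1}=0):
  i=0: a_0=34, p_0 = 34*1 + 0 = 34, q_0 = 34*0 + 1 = 1.
  i=1: a_1=2, p_1 = 2*34 + 1 = 69, q_1 = 2*1 + 0 = 2.
  i=2: a_2=1, p_2 = 1*69 + 34 = 103, q_2 = 1*2 + 1 = 3.
  i=3: a_3=33, p_3 = 33*103 + 69 = 3468, q_3 = 33*3 + 2 = 101.
  i=4: a_4=1, p_4 = 1*3468 + 103 = 3571, q_4 = 1*101 + 3 = 104.
  i=5: a_5=2, p_5 = 2*3571 + 3468 = 10610, q_5 = 2*104 + 101 = 309.
Check: 10610^2 - 1179*309^2 = 112572100 - 112572099 = 1, so (x, y) = (10610, 309) solves the equation, and by the theorem it is the least positive solution.

(x, y) = (10610, 309)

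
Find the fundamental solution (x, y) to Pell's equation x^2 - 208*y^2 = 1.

First expand sqrt(208) as a continued fraction. With x_i = (sqrt(208) + m_i)/d_i and (m_0, d_0) = (0, 1): a_0 = floor(sqrt(208)) = 14, since 14^2 = 196 <= 208 < 225 = 15^2.
Iterate m_{i+1} = d_i*a_i - m_i, d_{i+1} = (208 - m_{i+1}^2)/d_i, a_{i+1} = floor((a_0 + m_{i+1})/d_{i+1}):
  m_1 = 1*14 - 0 = 14, d_1 = (208 - 14^2)/1 = 12/1 = 12, a_1 = floor((14 + 14)/12) = 2.
  m_2 = 12*2 - 14 = 10, d_2 = (208 - 10^2)/12 = 108/12 = 9, a_2 = floor((14 + 10)/9) = 2.
  m_3 = 9*2 - 10 = 8, d_3 = (208 - 8^2)/9 = 144/9 = 16, a_3 = floor((14 + 8)/16) = 1.
  m_4 = 16*1 - 8 = 8, d_4 = (208 - 8^2)/16 = 144/16 = 9, a_4 = floor((14 + 8)/9) = 2.
  m_5 = 9*2 - 8 = 10, d_5 = (208 - 10^2)/9 = 108/9 = 12, a_5 = floor((14 + 10)/12) = 2.
  m_6 = 12*2 - 10 = 14, d_6 = (208 - 14^2)/12 = 12/12 = 1, a_6 = floor((14 + 14)/1) = 28.
  m_7 = 1*28 - 14 = 14, d_7 = (208 - 14^2)/1 = 12/1 = 12: (m_7, d_7) = (m_1, d_1) = (14, 12), so from here the quotients repeat a_1, ..., a_6; the period length is 6.
So sqrt(208) = [14; (2, 2, 1, 2, 2, 28)] with period length k = 6.
k is even, so the fundamental solution of x^2 - 208y^2 = 1 is (p_{k-1}, q_{k-1}) = (p_5, q_5); compute convergents through index 5.
Convergents (p_i = a_i*p_{i-1} + p_{i-2}, q_i = a_i*q_{i-1} + q_{i-2} with p_{-2}=0, p_{-1}=1, q_{-2}=1, q_{-1}=0):
  i=0: a_0=14, p_0 = 14*1 + 0 = 14, q_0 = 14*0 + 1 = 1.
  i=1: a_1=2, p_1 = 2*14 + 1 = 29, q_1 = 2*1 + 0 = 2.
  i=2: a_2=2, p_2 = 2*29 + 14 = 72, q_2 = 2*2 + 1 = 5.
  i=3: a_3=1, p_3 = 1*72 + 29 = 101, q_3 = 1*5 + 2 = 7.
  i=4: a_4=2, p_4 = 2*101 + 72 = 274, q_4 = 2*7 + 5 = 19.
  i=5: a_5=2, p_5 = 2*274 + 101 = 649, q_5 = 2*19 + 7 = 45.
Check: 649^2 - 208*45^2 = 421201 - 421200 = 1, so (x, y) = (649, 45) solves the equation, and by the theorem it is the least positive solution.

(x, y) = (649, 45)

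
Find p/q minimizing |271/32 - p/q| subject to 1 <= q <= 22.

144/17

Expand x = 271/32 as a continued fraction with the Euclidean algorithm:
  271 = 8*32 + 15, so a_0 = 8.
  32 = 2*15 + 2, so a_1 = 2.
  15 = 7*2 + 1, so a_2 = 7.
  2 = 2*1 + 0, so a_3 = 2.
so x = [8; 2, 7, 2].
Convergents (p_i = a_i*p_{i-1} + p_{i-2}, q_i = a_i*q_{i-1} + q_{i-2} with p_{-2}=0, p_{-1}=1, q_{-2}=1, q_{-1}=0), until the denominator exceeds 22:
  i=0: a_0=8, p_0 = 8*1 + 0 = 8, q_0 = 8*0 + 1 = 1.
  i=1: a_1=2, p_1 = 2*8 + 1 = 17, q_1 = 2*1 + 0 = 2.
  i=2: a_2=7, p_2 = 7*17 + 8 = 127, q_2 = 7*2 + 1 = 15.
  i=3: a_3=2, p_3 = 2*127 + 17 = 271, q_3 = 2*15 + 2 = 32.
q_3 = 32 > 22, so the last convergent with denominator <= 22 is p_2/q_2 = 127/15.
The closest fraction with denominator <= 22 is either p_2/q_2 or the intermediate fraction (k*p_2 + p_1)/(k*q_2 + q_1) with the largest k >= 1 whose denominator stays <= 22; these approach x as k grows, and every other convergent or intermediate fraction in range is farther away.
Largest k: floor((22 - q_1)/q_2) = floor((22 - 2)/15) = 1.
That gives (1*127 + 17)/(1*15 + 2) = 144/17.
Compare the errors: |x - 127/15| = |271*15 - 127*32|/(32*15) = 1/480, and |x - 144/17| = |271*17 - 144*32|/(32*17) = 1/544.
Cross-multiplying, 1*480 = 480 < 544 = 1*544, so 1/544 is smaller: the intermediate fraction 144/17 is closer to x than 127/15.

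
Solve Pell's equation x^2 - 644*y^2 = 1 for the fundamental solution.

(x, y) = (11775, 464)

First expand sqrt(644) as a continued fraction. With x_i = (sqrt(644) + m_i)/d_i and (m_0, d_0) = (0, 1): a_0 = floor(sqrt(644)) = 25, since 25^2 = 625 <= 644 < 676 = 26^2.
Iterate m_{i+1} = d_i*a_i - m_i, d_{i+1} = (644 - m_{i+1}^2)/d_i, a_{i+1} = floor((a_0 + m_{i+1})/d_{i+1}):
  m_1 = 1*25 - 0 = 25, d_1 = (644 - 25^2)/1 = 19/1 = 19, a_1 = floor((25 + 25)/19) = 2.
  m_2 = 19*2 - 25 = 13, d_2 = (644 - 13^2)/19 = 475/19 = 25, a_2 = floor((25 + 13)/25) = 1.
  m_3 = 25*1 - 13 = 12, d_3 = (644 - 12^2)/25 = 500/25 = 20, a_3 = floor((25 + 12)/20) = 1.
  m_4 = 20*1 - 12 = 8, d_4 = (644 - 8^2)/20 = 580/20 = 29, a_4 = floor((25 + 8)/29) = 1.
  m_5 = 29*1 - 8 = 21, d_5 = (644 - 21^2)/29 = 203/29 = 7, a_5 = floor((25 + 21)/7) = 6.
  m_6 = 7*6 - 21 = 21, d_6 = (644 - 21^2)/7 = 203/7 = 29, a_6 = floor((25 + 21)/29) = 1.
  m_7 = 29*1 - 21 = 8, d_7 = (644 - 8^2)/29 = 580/29 = 20, a_7 = floor((25 + 8)/20) = 1.
  m_8 = 20*1 - 8 = 12, d_8 = (644 - 12^2)/20 = 500/20 = 25, a_8 = floor((25 + 12)/25) = 1.
  m_9 = 25*1 - 12 = 13, d_9 = (644 - 13^2)/25 = 475/25 = 19, a_9 = floor((25 + 13)/19) = 2.
  m_10 = 19*2 - 13 = 25, d_10 = (644 - 25^2)/19 = 19/19 = 1, a_10 = floor((25 + 25)/1) = 50.
  m_11 = 1*50 - 25 = 25, d_11 = (644 - 25^2)/1 = 19/1 = 19: (m_11, d_11) = (m_1, d_1) = (25, 19), so from here the quotients repeat a_1, ..., a_10; the period length is 10.
So sqrt(644) = [25; (2, 1, 1, 1, 6, 1, 1, 1, 2, 50)] with period length k = 10.
k is even, so the fundamental solution of x^2 - 644y^2 = 1 is (p_{k-1}, q_{k-1}) = (p_9, q_9); compute convergents through index 9.
Convergents (p_i = a_i*p_{i-1} + p_{i-2}, q_i = a_i*q_{i-1} + q_{i-2} with p_{-2}=0, p_{-1}=1, q_{-2}=1, q_{-1}=0):
  i=0: a_0=25, p_0 = 25*1 + 0 = 25, q_0 = 25*0 + 1 = 1.
  i=1: a_1=2, p_1 = 2*25 + 1 = 51, q_1 = 2*1 + 0 = 2.
  i=2: a_2=1, p_2 = 1*51 + 25 = 76, q_2 = 1*2 + 1 = 3.
  i=3: a_3=1, p_3 = 1*76 + 51 = 127, q_3 = 1*3 + 2 = 5.
  i=4: a_4=1, p_4 = 1*127 + 76 = 203, q_4 = 1*5 + 3 = 8.
  i=5: a_5=6, p_5 = 6*203 + 127 = 1345, q_5 = 6*8 + 5 = 53.
  i=6: a_6=1, p_6 = 1*1345 + 203 = 1548, q_6 = 1*53 + 8 = 61.
  i=7: a_7=1, p_7 = 1*1548 + 1345 = 2893, q_7 = 1*61 + 53 = 114.
  i=8: a_8=1, p_8 = 1*2893 + 1548 = 4441, q_8 = 1*114 + 61 = 175.
  i=9: a_9=2, p_9 = 2*4441 + 2893 = 11775, q_9 = 2*175 + 114 = 464.
Check: 11775^2 - 644*464^2 = 138650625 - 138650624 = 1, so (x, y) = (11775, 464) solves the equation, and by the theorem it is the least positive solution.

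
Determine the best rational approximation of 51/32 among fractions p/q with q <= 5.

8/5

Expand x = 51/32 as a continued fraction with the Euclidean algorithm:
  51 = 1*32 + 19, so a_0 = 1.
  32 = 1*19 + 13, so a_1 = 1.
  19 = 1*13 + 6, so a_2 = 1.
  13 = 2*6 + 1, so a_3 = 2.
  6 = 6*1 + 0, so a_4 = 6.
so x = [1; 1, 1, 2, 6].
Convergents (p_i = a_i*p_{i-1} + p_{i-2}, q_i = a_i*q_{i-1} + q_{i-2} with p_{-2}=0, p_{-1}=1, q_{-2}=1, q_{-1}=0), until the denominator exceeds 5:
  i=0: a_0=1, p_0 = 1*1 + 0 = 1, q_0 = 1*0 + 1 = 1.
  i=1: a_1=1, p_1 = 1*1 + 1 = 2, q_1 = 1*1 + 0 = 1.
  i=2: a_2=1, p_2 = 1*2 + 1 = 3, q_2 = 1*1 + 1 = 2.
  i=3: a_3=2, p_3 = 2*3 + 2 = 8, q_3 = 2*2 + 1 = 5.
  i=4: a_4=6, p_4 = 6*8 + 3 = 51, q_4 = 6*5 + 2 = 32.
q_4 = 32 > 5, so the last convergent with denominator <= 5 is p_3/q_3 = 8/5.
The closest fraction with denominator <= 5 is either p_3/q_3 or the intermediate fraction (k*p_3 + p_2)/(k*q_3 + q_2) with the largest k >= 1 whose denominator stays <= 5; these approach x as k grows, and every other convergent or intermediate fraction in range is farther away.
Largest k: floor((5 - q_2)/q_3) = floor((5 - 2)/5) = 0.
Since k = 0, no intermediate fraction beyond p_3/q_3 has denominator <= 5, so the convergent 8/5 is the closest (its error is |51*5 - 8*32|/(32*5) = 1/160).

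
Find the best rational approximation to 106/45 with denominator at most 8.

Expand x = 106/45 as a continued fraction with the Euclidean algorithm:
  106 = 2*45 + 16, so a_0 = 2.
  45 = 2*16 + 13, so a_1 = 2.
  16 = 1*13 + 3, so a_2 = 1.
  13 = 4*3 + 1, so a_3 = 4.
  3 = 3*1 + 0, so a_4 = 3.
so x = [2; 2, 1, 4, 3].
Convergents (p_i = a_i*p_{i-1} + p_{i-2}, q_i = a_i*q_{i-1} + q_{i-2} with p_{-2}=0, p_{-1}=1, q_{-2}=1, q_{-1}=0), until the denominator exceeds 8:
  i=0: a_0=2, p_0 = 2*1 + 0 = 2, q_0 = 2*0 + 1 = 1.
  i=1: a_1=2, p_1 = 2*2 + 1 = 5, q_1 = 2*1 + 0 = 2.
  i=2: a_2=1, p_2 = 1*5 + 2 = 7, q_2 = 1*2 + 1 = 3.
  i=3: a_3=4, p_3 = 4*7 + 5 = 33, q_3 = 4*3 + 2 = 14.
q_3 = 14 > 8, so the last convergent with denominator <= 8 is p_2/q_2 = 7/3.
The closest fraction with denominator <= 8 is either p_2/q_2 or the intermediate fraction (k*p_2 + p_1)/(k*q_2 + q_1) with the largest k >= 1 whose denominator stays <= 8; these approach x as k grows, and every other convergent or intermediate fraction in range is farther away.
Largest k: floor((8 - q_1)/q_2) = floor((8 - 2)/3) = 2.
That gives (2*7 + 5)/(2*3 + 2) = 19/8.
Compare the errors: |x - 7/3| = |106*3 - 7*45|/(45*3) = 3/135, and |x - 19/8| = |106*8 - 19*45|/(45*8) = 7/360.
Cross-multiplying, 7*135 = 945 < 1080 = 3*360, so 7/360 is smaller: the intermediate fraction 19/8 is closer to x than 7/3.

19/8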